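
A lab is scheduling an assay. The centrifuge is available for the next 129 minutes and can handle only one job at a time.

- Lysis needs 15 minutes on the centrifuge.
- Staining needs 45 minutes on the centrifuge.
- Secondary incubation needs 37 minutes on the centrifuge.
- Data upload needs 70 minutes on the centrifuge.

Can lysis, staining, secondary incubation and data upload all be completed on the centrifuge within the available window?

No

Running back to back, the jobs need 15 + 45 + 37 + 70 = 167 minutes on the centrifuge.
Since 167 > 129, they cannot all fit.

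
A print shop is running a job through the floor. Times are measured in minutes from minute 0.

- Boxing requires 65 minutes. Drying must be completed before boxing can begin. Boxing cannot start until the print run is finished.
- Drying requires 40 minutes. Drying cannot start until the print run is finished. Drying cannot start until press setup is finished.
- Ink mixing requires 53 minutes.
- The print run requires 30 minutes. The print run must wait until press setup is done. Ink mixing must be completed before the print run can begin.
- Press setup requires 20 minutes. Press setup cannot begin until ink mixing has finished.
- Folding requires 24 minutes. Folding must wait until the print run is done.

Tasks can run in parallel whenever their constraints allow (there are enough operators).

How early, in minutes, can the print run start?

Nothing blocks ink mixing, so it runs from minute 0 to minute 53.
Press setup waits on ink mixing (finishes minute 53), so it starts at minute 53 and finishes at 53 + 20 = minute 73.
The print run waits on press setup (finishes minute 73); ink mixing (finishes minute 53). The latest of these is minute 73, which is the earliest the print run can start.

73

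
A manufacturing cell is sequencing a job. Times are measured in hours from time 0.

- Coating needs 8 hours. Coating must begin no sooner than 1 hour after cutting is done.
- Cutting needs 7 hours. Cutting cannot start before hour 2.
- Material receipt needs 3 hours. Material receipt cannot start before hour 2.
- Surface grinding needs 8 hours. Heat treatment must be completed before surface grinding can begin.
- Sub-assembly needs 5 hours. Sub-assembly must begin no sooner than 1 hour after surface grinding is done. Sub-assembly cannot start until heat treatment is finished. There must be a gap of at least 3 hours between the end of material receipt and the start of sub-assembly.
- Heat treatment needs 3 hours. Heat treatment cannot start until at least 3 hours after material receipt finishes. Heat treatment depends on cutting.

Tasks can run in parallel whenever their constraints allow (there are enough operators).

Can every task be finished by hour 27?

Yes

Cutting waits on its own release at hour 2, so it starts at hour 2 and finishes at 2 + 7 = hour 9.
After cutting (finishes hour 9, plus 1-hour gap → hour 10), coating can start at hour 10 and finishes at hour 18.
Material receipt cannot begin until its own release at hour 2. It runs from hour 2 to 2 + 3 = hour 5.
Heat treatment cannot start until material receipt (finishes hour 5, plus 3-hour gap → hour 8); cutting (finishes hour 9). The controlling bound is hour 9, so heat treatment finishes at 9 + 3 = hour 12.
Surface grinding waits on heat treatment (finishes hour 12), so it starts at hour 12 and finishes at 12 + 8 = hour 20.
Sub-assembly cannot start until surface grinding (finishes hour 20, plus 1-hour gap → hour 21); heat treatment (finishes hour 12); material receipt (finishes hour 5, plus 3-hour gap → hour 8). The controlling bound is hour 21, so sub-assembly finishes at 21 + 5 = hour 26.
Every task is finished by hour 26, which is no later than the deadline of 27, so the schedule is feasible.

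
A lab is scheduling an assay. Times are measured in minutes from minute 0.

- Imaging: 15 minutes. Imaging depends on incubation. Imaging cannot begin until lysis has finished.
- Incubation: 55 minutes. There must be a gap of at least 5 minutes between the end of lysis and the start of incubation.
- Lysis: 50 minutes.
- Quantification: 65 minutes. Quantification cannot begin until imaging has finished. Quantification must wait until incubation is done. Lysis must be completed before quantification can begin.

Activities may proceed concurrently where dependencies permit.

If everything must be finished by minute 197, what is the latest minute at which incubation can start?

62

Nothing follows quantification; the deadline of minute 197 is its only limit. It must start by 197 − 65 = minute 132.
Imaging has to be done before quantification (must start by minute 132). That means finishing by minute 132, i.e. starting by 132 − 15 = minute 117.
For incubation: imaging (must start by minute 117); quantification (must start by minute 132). The most restrictive is minute 117; with a 55-minute duration, incubation must start by minute 62.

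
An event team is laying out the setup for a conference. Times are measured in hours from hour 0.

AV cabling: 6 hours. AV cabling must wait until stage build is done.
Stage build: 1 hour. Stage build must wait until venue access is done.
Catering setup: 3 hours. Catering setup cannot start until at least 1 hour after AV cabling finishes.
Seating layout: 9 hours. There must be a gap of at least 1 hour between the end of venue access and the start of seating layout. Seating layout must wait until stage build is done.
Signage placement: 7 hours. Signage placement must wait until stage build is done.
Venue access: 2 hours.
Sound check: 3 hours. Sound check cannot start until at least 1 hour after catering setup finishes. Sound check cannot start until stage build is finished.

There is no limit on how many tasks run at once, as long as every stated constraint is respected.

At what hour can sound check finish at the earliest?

17

Venue access has no prerequisites, so it starts at hour 0 and finishes at hour 2.
After venue access (finishes hour 2), stage build can start at hour 2 and finishes at hour 3.
AV cabling cannot begin until stage build (finishes hour 3). It runs from hour 3 to 3 + 6 = hour 9.
After AV cabling (finishes hour 9, plus 1-hour gap → hour 10), catering setup can start at hour 10 and finishes at hour 13.
Sound check has to wait for catering setup (finishes hour 13, plus 1-hour gap → hour 14); stage build (finishes hour 3). The latest of these is hour 14, so sound check runs hour 14 to 14 + 3 = hour 17.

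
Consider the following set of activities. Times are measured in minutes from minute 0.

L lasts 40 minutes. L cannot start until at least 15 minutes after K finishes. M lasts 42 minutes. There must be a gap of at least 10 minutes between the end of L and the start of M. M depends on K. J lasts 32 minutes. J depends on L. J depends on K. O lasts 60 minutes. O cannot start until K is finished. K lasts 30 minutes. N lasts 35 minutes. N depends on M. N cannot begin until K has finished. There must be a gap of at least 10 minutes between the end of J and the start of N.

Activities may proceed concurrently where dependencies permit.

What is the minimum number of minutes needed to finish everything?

172

K has no prerequisites, so it starts at minute 0 and finishes at minute 30.
O cannot begin until K (finishes minute 30). It runs from minute 30 to 30 + 60 = minute 90.
After K (finishes minute 30, plus 15-minute gap → minute 45), L can start at minute 45 and finishes at minute 85.
M needs all of L (finishes minute 85, plus 10-minute gap → minute 95); K (finishes minute 30). That puts its earliest start at minute 95; it finishes at 95 + 42 = minute 137.
J cannot start until L (finishes minute 85); K (finishes minute 30). The controlling bound is minute 85, so J finishes at 85 + 32 = minute 117.
N cannot start until M (finishes minute 137); K (finishes minute 30); J (finishes minute 117, plus 10-minute gap → minute 127). The controlling bound is minute 137, so N finishes at 137 + 35 = minute 172.
All tasks are finished once the last one completes. Finish times: J at 117, K at 30, L at 85, M at 137, N at 172, O at 90. The latest is minute 172.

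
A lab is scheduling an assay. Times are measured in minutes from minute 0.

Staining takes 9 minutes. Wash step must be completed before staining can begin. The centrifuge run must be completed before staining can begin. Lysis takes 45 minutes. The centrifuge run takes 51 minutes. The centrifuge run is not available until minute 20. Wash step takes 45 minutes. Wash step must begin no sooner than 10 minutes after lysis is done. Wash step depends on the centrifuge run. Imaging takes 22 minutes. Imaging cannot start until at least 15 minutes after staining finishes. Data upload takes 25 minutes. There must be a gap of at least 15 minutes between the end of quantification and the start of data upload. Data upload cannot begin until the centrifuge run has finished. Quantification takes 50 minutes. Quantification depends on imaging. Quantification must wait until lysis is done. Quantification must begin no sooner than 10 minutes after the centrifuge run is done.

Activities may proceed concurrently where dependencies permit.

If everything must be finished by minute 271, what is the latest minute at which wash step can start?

Data upload has no dependents, so it just needs to finish by minute 271. Starting by 271 − 25 = minute 246 achieves that.
Quantification feeds into data upload (must start by minute 246, minus 15-minute gap → minute 231); so quantification must finish by minute 231 and therefore start by minute 181.
Since quantification (must start by minute 181) depends on it, imaging must finish by minute 181. Backing off its 22-minute duration gives a latest start of minute 159.
Staining has to be done before imaging (must start by minute 159, minus 15-minute gap → minute 144). That means finishing by minute 144, i.e. starting by 144 − 9 = minute 135.
Wash step must finish before staining (must start by minute 135). With a 45-minute duration, wash step must start by 135 − 45 = minute 90.

90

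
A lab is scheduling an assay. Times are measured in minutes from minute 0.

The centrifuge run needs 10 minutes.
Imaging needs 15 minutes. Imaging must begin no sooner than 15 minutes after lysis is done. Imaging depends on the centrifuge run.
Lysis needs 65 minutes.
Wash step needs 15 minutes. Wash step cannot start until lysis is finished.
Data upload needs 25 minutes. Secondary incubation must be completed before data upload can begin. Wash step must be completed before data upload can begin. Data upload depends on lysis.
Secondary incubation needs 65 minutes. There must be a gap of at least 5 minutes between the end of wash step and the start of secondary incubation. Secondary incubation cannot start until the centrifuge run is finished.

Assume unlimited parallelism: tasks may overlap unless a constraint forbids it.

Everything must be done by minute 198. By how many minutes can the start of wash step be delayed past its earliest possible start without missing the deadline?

Nothing blocks lysis, so it runs from minute 0 to minute 65.
Wash step waits on lysis (finishes minute 65), so it starts at minute 65 and finishes at 65 + 15 = minute 80.

Working backward from the deadline:
Data upload must finish by minute 198; it takes 25 minutes, so it must start by 198 − 25 = minute 173.
Secondary incubation has to be done before data upload (must start by minute 173). That means finishing by minute 173, i.e. starting by 173 − 65 = minute 108.
Wash step has several dependents: secondary incubation (must start by minute 108, minus 5-minute gap → minute 103); data upload (must start by minute 173). The earliest of those limits is minute 103, so wash step must start by 103 − 15 = minute 88.
So wash step can start as early as minute 65 and as late as minute 88, giving 88 − 65 = 23 minutes of slack.

23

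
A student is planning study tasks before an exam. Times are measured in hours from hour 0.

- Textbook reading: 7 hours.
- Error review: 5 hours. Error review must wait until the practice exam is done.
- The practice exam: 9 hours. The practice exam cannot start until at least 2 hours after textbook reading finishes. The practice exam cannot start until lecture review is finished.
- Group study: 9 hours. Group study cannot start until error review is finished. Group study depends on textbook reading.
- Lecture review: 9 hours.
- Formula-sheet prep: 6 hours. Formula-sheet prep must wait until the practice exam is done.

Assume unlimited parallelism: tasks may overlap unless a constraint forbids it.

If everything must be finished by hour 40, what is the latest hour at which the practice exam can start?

To finish by hour 40, group study (duration 9) must start no later than hour 31.
Error review has to be done before group study (must start by hour 31). That means finishing by hour 31, i.e. starting by 31 − 5 = hour 26.
Formula-sheet prep must finish by hour 40; it takes 6 hours, so it must start by 40 − 6 = hour 34.
For the practice exam: error review (must start by hour 26); formula-sheet prep (must start by hour 34). The most restrictive is hour 26; with a 9-hour duration, the practice exam must start by hour 17.

17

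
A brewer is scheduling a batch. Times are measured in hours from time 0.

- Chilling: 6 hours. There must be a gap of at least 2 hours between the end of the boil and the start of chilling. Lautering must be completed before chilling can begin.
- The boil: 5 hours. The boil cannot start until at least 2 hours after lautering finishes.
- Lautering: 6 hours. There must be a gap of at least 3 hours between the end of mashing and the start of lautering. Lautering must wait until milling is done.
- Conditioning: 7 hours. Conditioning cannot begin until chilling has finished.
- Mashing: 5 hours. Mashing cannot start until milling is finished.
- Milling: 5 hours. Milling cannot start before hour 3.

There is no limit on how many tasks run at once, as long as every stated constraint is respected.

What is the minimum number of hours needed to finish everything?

Milling cannot begin until its own release at hour 3. It runs from hour 3 to 3 + 5 = hour 8.
After milling (finishes hour 8), mashing can start at hour 8 and finishes at hour 13.
Lautering has to wait for mashing (finishes hour 13, plus 3-hour gap → hour 16); milling (finishes hour 8). The latest of these is hour 16, so lautering runs hour 16 to 16 + 6 = hour 22.
After lautering (finishes hour 22, plus 2-hour gap → hour 24), the boil can start at hour 24 and finishes at hour 29.
Chilling cannot start until the boil (finishes hour 29, plus 2-hour gap → hour 31); lautering (finishes hour 22). The controlling bound is hour 31, so chilling finishes at 31 + 6 = hour 37.
Conditioning waits on chilling (finishes hour 37), so it starts at hour 37 and finishes at 37 + 7 = hour 44.
All tasks are finished once the last one completes. Finish times: Milling at 8, Mashing at 13, Lautering at 22, The boil at 29, Chilling at 37, Conditioning at 44. The latest is hour 44.

44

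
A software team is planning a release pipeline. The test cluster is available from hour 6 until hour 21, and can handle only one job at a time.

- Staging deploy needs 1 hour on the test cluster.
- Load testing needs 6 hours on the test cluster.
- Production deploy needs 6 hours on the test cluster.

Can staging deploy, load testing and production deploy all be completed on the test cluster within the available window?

Yes

The test cluster window is 21 − 6 = 15 hours.
Running back to back, the jobs need 1 + 6 + 6 = 13 hours on the test cluster.
Since 13 ≤ 15, they fit within the window.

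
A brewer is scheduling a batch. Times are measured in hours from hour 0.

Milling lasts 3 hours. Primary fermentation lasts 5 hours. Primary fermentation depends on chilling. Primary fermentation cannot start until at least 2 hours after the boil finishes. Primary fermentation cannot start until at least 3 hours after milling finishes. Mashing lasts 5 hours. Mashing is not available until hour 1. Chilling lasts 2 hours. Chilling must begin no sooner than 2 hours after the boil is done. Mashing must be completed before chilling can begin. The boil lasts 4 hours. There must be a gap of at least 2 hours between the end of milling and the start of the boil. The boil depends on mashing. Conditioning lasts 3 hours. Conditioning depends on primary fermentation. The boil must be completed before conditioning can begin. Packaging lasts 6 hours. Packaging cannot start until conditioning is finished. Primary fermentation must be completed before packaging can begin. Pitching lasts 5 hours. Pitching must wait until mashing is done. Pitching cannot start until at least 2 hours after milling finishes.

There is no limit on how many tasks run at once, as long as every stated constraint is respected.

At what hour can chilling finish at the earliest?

After its own release at hour 1, mashing can start at hour 1 and finishes at hour 6.
Milling has no prerequisites, so it starts at hour 0 and finishes at hour 3.
For the boil: milling (finishes hour 3, plus 2-hour gap → hour 5); mashing (finishes hour 6). Taking the maximum gives a start of hour 6, and it finishes at 6 + 4 = hour 10.
For chilling: the boil (finishes hour 10, plus 2-hour gap → hour 12); mashing (finishes hour 6). Taking the maximum gives a start of hour 12, and it finishes at 12 + 2 = hour 14.

14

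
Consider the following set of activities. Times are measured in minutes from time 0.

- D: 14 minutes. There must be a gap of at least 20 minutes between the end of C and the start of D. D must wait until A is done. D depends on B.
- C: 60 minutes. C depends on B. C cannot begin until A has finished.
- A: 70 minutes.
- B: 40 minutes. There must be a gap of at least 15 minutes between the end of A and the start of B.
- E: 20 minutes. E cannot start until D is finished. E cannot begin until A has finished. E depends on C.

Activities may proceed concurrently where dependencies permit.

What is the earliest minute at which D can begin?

A can start immediately at minute 0; it finishes at minute 70.
B cannot begin until A (finishes minute 70, plus 15-minute gap → minute 85). It runs from minute 85 to 85 + 40 = minute 125.
For C: B (finishes minute 125); A (finishes minute 70). Taking the maximum gives a start of minute 125, and it finishes at 125 + 60 = minute 185.
D waits on C (finishes minute 185, plus 20-minute gap → minute 205); A (finishes minute 70); B (finishes minute 125). The latest of these is minute 205, which is the earliest D can start.

205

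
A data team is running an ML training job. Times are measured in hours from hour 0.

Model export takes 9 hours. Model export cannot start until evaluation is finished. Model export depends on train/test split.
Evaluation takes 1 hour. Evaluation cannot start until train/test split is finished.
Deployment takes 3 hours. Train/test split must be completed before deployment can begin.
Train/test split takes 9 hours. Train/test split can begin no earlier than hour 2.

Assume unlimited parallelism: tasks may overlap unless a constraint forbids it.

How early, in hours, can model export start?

Train/test split cannot begin until its own release at hour 2. It runs from hour 2 to 2 + 9 = hour 11.
Evaluation cannot begin until train/test split (finishes hour 11). It runs from hour 11 to 11 + 1 = hour 12.
Model export waits on evaluation (finishes hour 12); train/test split (finishes hour 11). The latest of these is hour 12, which is the earliest model export can start.

12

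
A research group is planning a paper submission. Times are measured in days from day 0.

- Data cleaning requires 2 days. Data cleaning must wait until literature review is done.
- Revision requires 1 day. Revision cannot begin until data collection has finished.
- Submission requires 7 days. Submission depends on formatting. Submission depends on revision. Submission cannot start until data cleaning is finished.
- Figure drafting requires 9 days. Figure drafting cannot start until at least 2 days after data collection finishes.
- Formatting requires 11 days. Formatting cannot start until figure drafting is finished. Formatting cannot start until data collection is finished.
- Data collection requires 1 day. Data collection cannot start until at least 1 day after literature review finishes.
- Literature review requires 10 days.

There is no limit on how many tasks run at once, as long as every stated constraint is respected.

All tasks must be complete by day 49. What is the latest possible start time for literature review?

Nothing follows submission; the deadline of day 49 is its only limit. It must start by 49 − 7 = day 42.
Formatting has to be done before submission (must start by day 42). That means finishing by day 42, i.e. starting by 42 − 11 = day 31.
Figure drafting must finish before formatting (must start by day 31). With a 9-day duration, figure drafting must start by 31 − 9 = day 22.
Revision feeds into submission (must start by day 42); so revision must finish by day 42 and therefore start by day 41.
Data collection must finish in time for figure drafting (must start by day 22, minus 2-day gap → day 20); revision (must start by day 41); formatting (must start by day 31). The tightest is day 20, so data collection must start by 20 − 1 = day 19.
Data cleaning feeds into submission (must start by day 42); so data cleaning must finish by day 42 and therefore start by day 40.
For literature review: data collection (must start by day 19, minus 1-day gap → day 18); data cleaning (must start by day 40). The most restrictive is day 18; with a 10-day duration, literature review must start by day 8.

8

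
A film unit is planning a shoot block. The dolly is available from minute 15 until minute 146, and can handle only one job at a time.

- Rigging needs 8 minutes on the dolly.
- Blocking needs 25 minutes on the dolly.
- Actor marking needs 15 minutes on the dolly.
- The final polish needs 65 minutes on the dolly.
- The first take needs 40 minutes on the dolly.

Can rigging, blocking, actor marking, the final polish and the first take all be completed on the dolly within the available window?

The dolly window is 146 − 15 = 131 minutes.
Running back to back, the jobs need 8 + 25 + 15 + 65 + 40 = 153 minutes on the dolly.
Since 153 > 131, they cannot all fit.

No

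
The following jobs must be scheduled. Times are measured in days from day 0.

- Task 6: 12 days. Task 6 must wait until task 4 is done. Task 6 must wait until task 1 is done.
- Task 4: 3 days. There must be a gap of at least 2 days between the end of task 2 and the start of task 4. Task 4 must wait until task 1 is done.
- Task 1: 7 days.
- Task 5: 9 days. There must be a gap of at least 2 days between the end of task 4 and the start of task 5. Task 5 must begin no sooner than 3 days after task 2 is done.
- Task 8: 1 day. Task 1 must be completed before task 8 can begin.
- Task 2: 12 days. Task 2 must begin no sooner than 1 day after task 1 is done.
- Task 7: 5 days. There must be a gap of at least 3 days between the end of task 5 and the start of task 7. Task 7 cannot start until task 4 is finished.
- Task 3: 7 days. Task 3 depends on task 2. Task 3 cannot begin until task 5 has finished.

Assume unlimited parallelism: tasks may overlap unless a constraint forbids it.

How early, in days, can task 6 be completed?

Task 1 can start immediately at day 0; it finishes at day 7.
After task 1 (finishes day 7, plus 1-day gap → day 8), task 2 can start at day 8 and finishes at day 20.
For task 4: task 2 (finishes day 20, plus 2-day gap → day 22); task 1 (finishes day 7). Taking the maximum gives a start of day 22, and it finishes at 22 + 3 = day 25.
For task 6: task 4 (finishes day 25); task 1 (finishes day 7). Taking the maximum gives a start of day 25, and it finishes at 25 + 12 = day 37.

37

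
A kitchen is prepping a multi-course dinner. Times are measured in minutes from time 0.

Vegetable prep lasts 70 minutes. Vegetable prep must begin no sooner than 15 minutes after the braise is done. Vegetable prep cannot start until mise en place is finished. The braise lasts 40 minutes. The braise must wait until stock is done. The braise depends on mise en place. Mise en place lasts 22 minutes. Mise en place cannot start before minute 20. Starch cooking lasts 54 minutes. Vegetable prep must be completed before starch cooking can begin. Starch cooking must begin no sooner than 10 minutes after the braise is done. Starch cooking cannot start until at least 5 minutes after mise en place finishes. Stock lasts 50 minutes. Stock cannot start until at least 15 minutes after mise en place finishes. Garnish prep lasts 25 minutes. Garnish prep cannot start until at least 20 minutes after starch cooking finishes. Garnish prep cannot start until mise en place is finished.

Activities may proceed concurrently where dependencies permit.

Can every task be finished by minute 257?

No

Mise en place waits on its own release at minute 20, so it starts at minute 20 and finishes at 20 + 22 = minute 42.
Stock cannot begin until mise en place (finishes minute 42, plus 15-minute gap → minute 57). It runs from minute 57 to 57 + 50 = minute 107.
The braise needs all of stock (finishes minute 107); mise en place (finishes minute 42). That puts its earliest start at minute 107; it finishes at 107 + 40 = minute 147.
For vegetable prep: the braise (finishes minute 147, plus 15-minute gap → minute 162); mise en place (finishes minute 42). Taking the maximum gives a start of minute 162, and it finishes at 162 + 70 = minute 232.
Starch cooking needs all of vegetable prep (finishes minute 232); the braise (finishes minute 147, plus 10-minute gap → minute 157); mise en place (finishes minute 42, plus 5-minute gap → minute 47). That puts its earliest start at minute 232; it finishes at 232 + 54 = minute 286.
For garnish prep: starch cooking (finishes minute 286, plus 20-minute gap → minute 306); mise en place (finishes minute 42). Taking the maximum gives a start of minute 306, and it finishes at 306 + 25 = minute 331.
The earliest everything can be done is minute 331, which is after the deadline of 257, so it is not possible.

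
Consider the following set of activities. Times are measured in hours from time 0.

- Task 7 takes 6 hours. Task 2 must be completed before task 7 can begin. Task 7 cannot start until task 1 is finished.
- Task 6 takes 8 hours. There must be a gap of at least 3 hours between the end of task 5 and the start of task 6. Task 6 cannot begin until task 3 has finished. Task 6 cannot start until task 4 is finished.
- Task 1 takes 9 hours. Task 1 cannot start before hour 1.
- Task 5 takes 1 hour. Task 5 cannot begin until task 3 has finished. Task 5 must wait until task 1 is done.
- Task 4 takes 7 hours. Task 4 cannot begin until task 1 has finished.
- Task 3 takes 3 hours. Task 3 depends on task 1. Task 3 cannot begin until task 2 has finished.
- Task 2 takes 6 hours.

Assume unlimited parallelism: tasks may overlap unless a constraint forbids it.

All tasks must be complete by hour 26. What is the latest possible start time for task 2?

5

Task 6 has no dependents, so it just needs to finish by hour 26. Starting by 26 − 8 = hour 18 achieves that.
Since task 6 (must start by hour 18, minus 3-hour gap → hour 15) depends on it, task 5 must finish by hour 15. Backing off its 1-hour duration gives a latest start of hour 14.
Task 3 feeds task 5 (must start by hour 14); task 6 (must start by hour 18). Taking the minimum, task 3 must finish by hour 14 and start by 14 − 3 = hour 11.
Task 7 must finish by hour 26; it takes 6 hours, so it must start by 26 − 6 = hour 20.
Task 2 must finish in time for task 3 (must start by hour 11); task 7 (must start by hour 20). The tightest is hour 11, so task 2 must start by 11 − 6 = hour 5.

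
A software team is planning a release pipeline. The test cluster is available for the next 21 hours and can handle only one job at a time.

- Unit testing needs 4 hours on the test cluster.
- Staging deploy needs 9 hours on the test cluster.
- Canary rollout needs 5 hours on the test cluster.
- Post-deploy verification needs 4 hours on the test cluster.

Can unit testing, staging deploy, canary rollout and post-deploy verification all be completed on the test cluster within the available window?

Running back to back, the jobs need 4 + 9 + 5 + 4 = 22 hours on the test cluster.
Since 22 > 21, they cannot all fit.

No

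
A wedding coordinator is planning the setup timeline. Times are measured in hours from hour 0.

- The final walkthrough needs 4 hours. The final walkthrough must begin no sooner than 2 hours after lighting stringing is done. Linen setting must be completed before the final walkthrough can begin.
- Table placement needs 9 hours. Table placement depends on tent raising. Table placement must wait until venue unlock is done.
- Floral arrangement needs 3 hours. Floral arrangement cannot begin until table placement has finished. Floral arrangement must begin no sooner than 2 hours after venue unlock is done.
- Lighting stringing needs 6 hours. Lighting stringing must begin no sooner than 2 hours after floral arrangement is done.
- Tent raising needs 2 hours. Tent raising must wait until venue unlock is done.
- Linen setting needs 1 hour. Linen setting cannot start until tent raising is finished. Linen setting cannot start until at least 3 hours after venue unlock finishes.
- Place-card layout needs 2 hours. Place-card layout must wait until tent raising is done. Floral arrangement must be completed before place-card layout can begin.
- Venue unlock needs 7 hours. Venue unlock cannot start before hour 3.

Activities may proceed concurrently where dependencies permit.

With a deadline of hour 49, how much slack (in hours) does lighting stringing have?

11

After its own release at hour 3, venue unlock can start at hour 3 and finishes at hour 10.
Tent raising waits on venue unlock (finishes hour 10), so it starts at hour 10 and finishes at 10 + 2 = hour 12.
Table placement needs all of tent raising (finishes hour 12); venue unlock (finishes hour 10). That puts its earliest start at hour 12; it finishes at 12 + 9 = hour 21.
Floral arrangement needs all of table placement (finishes hour 21); venue unlock (finishes hour 10, plus 2-hour gap → hour 12). That puts its earliest start at hour 21; it finishes at 21 + 3 = hour 24.
Lighting stringing cannot begin until floral arrangement (finishes hour 24, plus 2-hour gap → hour 26). It runs from hour 26 to 26 + 6 = hour 32.

Working backward from the deadline:
The final walkthrough has no dependents, so it just needs to finish by hour 49. Starting by 49 − 4 = hour 45 achieves that.
Since the final walkthrough (must start by hour 45, minus 2-hour gap → hour 43) depends on it, lighting stringing must finish by hour 43. Backing off its 6-hour duration gives a latest start of hour 37.
So lighting stringing can start as early as hour 26 and as late as hour 37, giving 37 − 26 = 11 hours of slack.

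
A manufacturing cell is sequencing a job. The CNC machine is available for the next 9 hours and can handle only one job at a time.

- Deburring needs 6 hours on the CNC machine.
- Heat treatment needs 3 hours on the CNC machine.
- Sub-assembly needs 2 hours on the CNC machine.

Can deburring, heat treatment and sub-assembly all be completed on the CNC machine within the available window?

Running back to back, the jobs need 6 + 3 + 2 = 11 hours on the CNC machine.
Since 11 > 9, they cannot all fit.

No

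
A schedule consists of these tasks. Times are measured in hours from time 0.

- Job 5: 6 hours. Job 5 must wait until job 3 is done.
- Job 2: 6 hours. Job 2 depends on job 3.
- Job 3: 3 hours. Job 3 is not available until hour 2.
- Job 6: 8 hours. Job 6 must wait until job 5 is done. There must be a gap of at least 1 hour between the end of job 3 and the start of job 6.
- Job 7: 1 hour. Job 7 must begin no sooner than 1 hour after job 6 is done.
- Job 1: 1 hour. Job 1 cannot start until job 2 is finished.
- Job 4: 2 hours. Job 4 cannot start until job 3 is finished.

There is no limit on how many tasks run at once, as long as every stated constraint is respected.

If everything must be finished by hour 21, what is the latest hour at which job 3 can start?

2

To finish by hour 21, job 1 (duration 1) must start no later than hour 20.
Job 2 feeds into job 1 (must start by hour 20); so job 2 must finish by hour 20 and therefore start by hour 14.
Job 4 has no dependents, so it just needs to finish by hour 21. Starting by 21 − 2 = hour 19 achieves that.
Job 7 must finish by hour 21; it takes 1 hour, so it must start by 21 − 1 = hour 20.
Job 6 has to be done before job 7 (must start by hour 20, minus 1-hour gap → hour 19). That means finishing by hour 19, i.e. starting by 19 − 8 = hour 11.
Since job 6 (must start by hour 11) depends on it, job 5 must finish by hour 11. Backing off its 6-hour duration gives a latest start of hour 5.
Job 3 has several dependents: job 2 (must start by hour 14); job 4 (must start by hour 19); job 5 (must start by hour 5); job 6 (must start by hour 11, minus 1-hour gap → hour 10). The earliest of those limits is hour 5, so job 3 must start by 5 − 3 = hour 2.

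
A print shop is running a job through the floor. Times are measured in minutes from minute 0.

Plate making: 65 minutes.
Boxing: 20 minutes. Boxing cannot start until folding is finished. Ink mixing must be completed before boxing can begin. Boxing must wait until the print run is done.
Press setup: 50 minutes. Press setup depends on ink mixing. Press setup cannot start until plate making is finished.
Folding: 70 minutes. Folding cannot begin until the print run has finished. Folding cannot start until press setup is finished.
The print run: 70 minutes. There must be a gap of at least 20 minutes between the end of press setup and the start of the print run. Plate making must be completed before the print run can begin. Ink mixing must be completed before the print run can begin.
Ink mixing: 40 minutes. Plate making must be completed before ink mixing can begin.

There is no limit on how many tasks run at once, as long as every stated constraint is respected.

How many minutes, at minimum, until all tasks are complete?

335

Plate making has no prerequisites, so it starts at minute 0 and finishes at minute 65.
Ink mixing cannot begin until plate making (finishes minute 65). It runs from minute 65 to 65 + 40 = minute 105.
For press setup: ink mixing (finishes minute 105); plate making (finishes minute 65). Taking the maximum gives a start of minute 105, and it finishes at 105 + 50 = minute 155.
The print run has to wait for press setup (finishes minute 155, plus 20-minute gap → minute 175); plate making (finishes minute 65); ink mixing (finishes minute 105). The latest of these is minute 175, so the print run runs minute 175 to 175 + 70 = minute 245.
Folding cannot start until the print run (finishes minute 245); press setup (finishes minute 155). The controlling bound is minute 245, so folding finishes at 245 + 70 = minute 315.
For boxing: folding (finishes minute 315); ink mixing (finishes minute 105); the print run (finishes minute 245). Taking the maximum gives a start of minute 315, and it finishes at 315 + 20 = minute 335.
All tasks are finished once the last one completes. Finish times: Plate making at 65, Ink mixing at 105, Press setup at 155, The print run at 245, Folding at 315, Boxing at 335. The latest is minute 335.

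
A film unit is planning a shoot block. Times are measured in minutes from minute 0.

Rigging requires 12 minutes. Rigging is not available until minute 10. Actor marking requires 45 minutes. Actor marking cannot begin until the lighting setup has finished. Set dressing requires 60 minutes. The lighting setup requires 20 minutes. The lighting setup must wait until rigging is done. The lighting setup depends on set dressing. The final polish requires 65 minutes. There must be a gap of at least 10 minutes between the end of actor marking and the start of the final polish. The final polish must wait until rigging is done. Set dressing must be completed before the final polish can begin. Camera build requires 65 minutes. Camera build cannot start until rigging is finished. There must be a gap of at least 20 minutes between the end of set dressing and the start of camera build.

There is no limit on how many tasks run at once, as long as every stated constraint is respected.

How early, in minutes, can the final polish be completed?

Set dressing has no prerequisites, so it starts at minute 0 and finishes at minute 60.
After its own release at minute 10, rigging can start at minute 10 and finishes at minute 22.
For the lighting setup: rigging (finishes minute 22); set dressing (finishes minute 60). Taking the maximum gives a start of minute 60, and it finishes at 60 + 20 = minute 80.
Actor marking waits on the lighting setup (finishes minute 80), so it starts at minute 80 and finishes at 80 + 45 = minute 125.
For the final polish: actor marking (finishes minute 125, plus 10-minute gap → minute 135); rigging (finishes minute 22); set dressing (finishes minute 60). Taking the maximum gives a start of minute 135, and it finishes at 135 + 65 = minute 200.

200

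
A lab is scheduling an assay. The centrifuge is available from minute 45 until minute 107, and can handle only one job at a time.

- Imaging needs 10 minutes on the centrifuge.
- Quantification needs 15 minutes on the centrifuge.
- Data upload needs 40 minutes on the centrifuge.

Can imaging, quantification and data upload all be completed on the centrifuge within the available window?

No

The centrifuge window is 107 − 45 = 62 minutes.
Running back to back, the jobs need 10 + 15 + 40 = 65 minutes on the centrifuge.
Since 65 > 62, they cannot all fit.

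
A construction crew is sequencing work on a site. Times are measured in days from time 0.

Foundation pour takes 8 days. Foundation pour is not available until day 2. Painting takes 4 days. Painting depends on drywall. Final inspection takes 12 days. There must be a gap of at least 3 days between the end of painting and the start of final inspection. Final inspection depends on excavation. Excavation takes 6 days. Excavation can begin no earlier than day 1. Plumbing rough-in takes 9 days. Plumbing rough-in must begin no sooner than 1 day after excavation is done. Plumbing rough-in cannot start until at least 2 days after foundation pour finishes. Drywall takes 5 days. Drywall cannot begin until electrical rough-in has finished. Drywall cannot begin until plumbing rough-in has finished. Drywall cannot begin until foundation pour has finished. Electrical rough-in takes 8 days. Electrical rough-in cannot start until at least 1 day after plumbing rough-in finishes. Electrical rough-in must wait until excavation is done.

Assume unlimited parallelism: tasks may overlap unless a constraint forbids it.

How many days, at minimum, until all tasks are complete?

54

Foundation pour waits on its own release at day 2, so it starts at day 2 and finishes at 2 + 8 = day 10.
Excavation waits on its own release at day 1, so it starts at day 1 and finishes at 1 + 6 = day 7.
Plumbing rough-in needs all of excavation (finishes day 7, plus 1-day gap → day 8); foundation pour (finishes day 10, plus 2-day gap → day 12). That puts its earliest start at day 12; it finishes at 12 + 9 = day 21.
Electrical rough-in has to wait for plumbing rough-in (finishes day 21, plus 1-day gap → day 22); excavation (finishes day 7). The latest of these is day 22, so electrical rough-in runs day 22 to 22 + 8 = day 30.
Drywall has to wait for electrical rough-in (finishes day 30); plumbing rough-in (finishes day 21); foundation pour (finishes day 10). The latest of these is day 30, so drywall runs day 30 to 30 + 5 = day 35.
After drywall (finishes day 35), painting can start at day 35 and finishes at day 39.
Final inspection needs all of painting (finishes day 39, plus 3-day gap → day 42); excavation (finishes day 7). That puts its earliest start at day 42; it finishes at 42 + 12 = day 54.
All tasks are finished once the last one completes. Finish times: Excavation at 7, Foundation pour at 10, Plumbing rough-in at 21, Electrical rough-in at 30, Drywall at 35, Painting at 39, Final inspection at 54. The latest is day 54.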